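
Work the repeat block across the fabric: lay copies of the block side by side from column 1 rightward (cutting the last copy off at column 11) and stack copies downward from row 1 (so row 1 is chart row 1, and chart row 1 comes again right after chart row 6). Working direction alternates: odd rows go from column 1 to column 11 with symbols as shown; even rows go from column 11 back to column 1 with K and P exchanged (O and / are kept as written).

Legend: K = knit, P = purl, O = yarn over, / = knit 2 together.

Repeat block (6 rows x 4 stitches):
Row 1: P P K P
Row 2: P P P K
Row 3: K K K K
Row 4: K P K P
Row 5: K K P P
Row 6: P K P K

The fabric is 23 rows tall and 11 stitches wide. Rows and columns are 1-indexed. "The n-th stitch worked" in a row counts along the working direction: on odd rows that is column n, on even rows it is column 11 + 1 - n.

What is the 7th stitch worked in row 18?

Stitch:
K

Derivation:
For row 18: chart row = ((18-1) mod 6) + 1 = 6; this is a WS (even) row.
Chart row 6 tiled across columns 1-11: P K P K P K P K P K P
WS row: flip the tiled sequence (start at column 11) and apply K<->P; O and / stay.
Row 18 as worked: K P K P K P K P K P K
The 7th stitch worked is K.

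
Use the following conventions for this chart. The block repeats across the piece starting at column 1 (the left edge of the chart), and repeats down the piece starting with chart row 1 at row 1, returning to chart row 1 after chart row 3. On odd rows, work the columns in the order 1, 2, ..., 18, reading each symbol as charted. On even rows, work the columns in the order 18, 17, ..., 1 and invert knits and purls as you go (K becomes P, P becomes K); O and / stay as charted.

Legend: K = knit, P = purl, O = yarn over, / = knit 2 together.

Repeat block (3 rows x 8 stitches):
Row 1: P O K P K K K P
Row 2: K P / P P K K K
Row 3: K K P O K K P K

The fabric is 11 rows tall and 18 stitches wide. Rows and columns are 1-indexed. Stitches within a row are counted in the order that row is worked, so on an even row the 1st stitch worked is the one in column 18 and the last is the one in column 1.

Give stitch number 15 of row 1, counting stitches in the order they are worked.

For row 1: chart row = ((1-1) mod 3) + 1 = 1; this is a RS (odd) row.
Chart row 1 tiled across columns 1-18: P O K P K K K P P O K P K K K P P O
RS: work column 1 to column 18, symbols as charted — the tiled row is the row as worked.
Counting 15 along the worked row gives K.

Result:
K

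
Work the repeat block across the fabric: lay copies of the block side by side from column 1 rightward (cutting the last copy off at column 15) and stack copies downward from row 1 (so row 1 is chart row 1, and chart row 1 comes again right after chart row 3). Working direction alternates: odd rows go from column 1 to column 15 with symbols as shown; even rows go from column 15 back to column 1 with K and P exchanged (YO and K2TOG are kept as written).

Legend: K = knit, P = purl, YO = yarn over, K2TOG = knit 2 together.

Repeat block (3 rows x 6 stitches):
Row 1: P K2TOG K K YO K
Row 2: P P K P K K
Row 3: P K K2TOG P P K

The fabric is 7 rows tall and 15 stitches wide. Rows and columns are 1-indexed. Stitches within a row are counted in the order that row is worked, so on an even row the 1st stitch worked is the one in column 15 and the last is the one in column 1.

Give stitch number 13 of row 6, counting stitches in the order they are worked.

Result:
K2TOG

Derivation:
Row 6 uses chart row ((6-1) mod 3)+1 = 3. Row 6 is even, so WS.
Chart row 3 tiled across columns 1-15: P K K2TOG P P K P K K2TOG P P K P K K2TOG
WS: work from column 15 back to column 1 (reverse the tiled row), swapping K<->P (YO and K2TOG unchanged).
Row 6 as worked: K2TOG P K P K K K2TOG P K P K K K2TOG P K
Stitch 13 in working order -> K2TOG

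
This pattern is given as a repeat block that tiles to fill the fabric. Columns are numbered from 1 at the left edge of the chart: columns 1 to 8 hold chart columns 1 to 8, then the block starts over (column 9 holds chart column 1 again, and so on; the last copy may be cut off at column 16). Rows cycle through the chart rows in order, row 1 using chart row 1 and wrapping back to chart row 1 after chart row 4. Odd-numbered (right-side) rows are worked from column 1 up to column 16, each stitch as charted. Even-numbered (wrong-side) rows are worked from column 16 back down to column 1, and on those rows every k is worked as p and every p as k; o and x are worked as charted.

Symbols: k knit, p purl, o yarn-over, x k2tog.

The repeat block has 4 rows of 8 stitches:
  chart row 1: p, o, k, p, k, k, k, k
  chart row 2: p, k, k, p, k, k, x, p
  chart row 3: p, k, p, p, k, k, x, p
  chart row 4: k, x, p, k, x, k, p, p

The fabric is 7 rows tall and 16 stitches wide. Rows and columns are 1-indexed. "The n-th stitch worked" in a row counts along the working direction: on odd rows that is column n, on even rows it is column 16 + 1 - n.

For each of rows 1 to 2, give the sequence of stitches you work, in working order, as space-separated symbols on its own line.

Row 1: chart row 1, RS - tile across columns 1-16 and work as-is.
Row 2: chart row 2, WS - tiled (columns 1-16): p k k p k k x p p k k p k k x p; work from column 16 back to 1 with k<->p swapped.

Rows as worked:
p o k p k k k k p o k p k k k k
k x p p k p p k k x p p k p p k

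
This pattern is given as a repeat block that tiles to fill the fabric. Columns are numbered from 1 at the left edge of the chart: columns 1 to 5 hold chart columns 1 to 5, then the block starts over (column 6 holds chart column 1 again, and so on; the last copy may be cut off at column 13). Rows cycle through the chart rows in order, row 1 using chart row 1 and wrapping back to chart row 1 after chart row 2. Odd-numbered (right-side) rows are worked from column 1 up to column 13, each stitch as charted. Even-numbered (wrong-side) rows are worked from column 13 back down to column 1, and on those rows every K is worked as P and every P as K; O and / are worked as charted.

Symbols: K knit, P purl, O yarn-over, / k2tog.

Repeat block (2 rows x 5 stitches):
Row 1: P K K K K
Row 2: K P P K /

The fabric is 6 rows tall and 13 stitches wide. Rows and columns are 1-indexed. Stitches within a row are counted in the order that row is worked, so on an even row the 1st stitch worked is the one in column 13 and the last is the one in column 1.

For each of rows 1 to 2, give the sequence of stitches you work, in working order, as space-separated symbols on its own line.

Row 1: chart row 1, RS - tile across columns 1-13 and work as-is.
Row 2: chart row 2, WS - tiled (columns 1-13): K P P K / K P P K / K P P; work from column 13 back to 1 with K<->P swapped.

Result:
P K K K K P K K K K P K K
K K P / P K K P / P K K P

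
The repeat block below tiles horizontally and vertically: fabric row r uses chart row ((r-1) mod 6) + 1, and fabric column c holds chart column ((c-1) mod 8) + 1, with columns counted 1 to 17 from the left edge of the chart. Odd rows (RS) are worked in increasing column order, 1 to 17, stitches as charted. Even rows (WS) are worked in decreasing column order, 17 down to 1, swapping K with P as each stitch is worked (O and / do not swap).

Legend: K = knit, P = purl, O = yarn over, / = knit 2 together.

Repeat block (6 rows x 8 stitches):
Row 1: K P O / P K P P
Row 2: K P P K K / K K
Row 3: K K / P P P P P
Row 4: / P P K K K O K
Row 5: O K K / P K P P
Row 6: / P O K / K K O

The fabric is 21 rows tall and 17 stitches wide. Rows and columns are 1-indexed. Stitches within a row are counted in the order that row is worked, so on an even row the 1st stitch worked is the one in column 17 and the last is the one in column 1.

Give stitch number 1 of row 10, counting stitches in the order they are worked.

Result:
/

Derivation:
For row 10: chart row = ((10-1) mod 6) + 1 = 4; this is a WS (even) row.
Chart row 4 tiled across columns 1-17: / P P K K K O K / P P K K K O K /
WS row: flip the tiled sequence (start at column 17) and apply K<->P; O and / stay.
Row 10 as worked: / P O P P P K K / P O P P P K K /
Counting 1 along the worked row gives /.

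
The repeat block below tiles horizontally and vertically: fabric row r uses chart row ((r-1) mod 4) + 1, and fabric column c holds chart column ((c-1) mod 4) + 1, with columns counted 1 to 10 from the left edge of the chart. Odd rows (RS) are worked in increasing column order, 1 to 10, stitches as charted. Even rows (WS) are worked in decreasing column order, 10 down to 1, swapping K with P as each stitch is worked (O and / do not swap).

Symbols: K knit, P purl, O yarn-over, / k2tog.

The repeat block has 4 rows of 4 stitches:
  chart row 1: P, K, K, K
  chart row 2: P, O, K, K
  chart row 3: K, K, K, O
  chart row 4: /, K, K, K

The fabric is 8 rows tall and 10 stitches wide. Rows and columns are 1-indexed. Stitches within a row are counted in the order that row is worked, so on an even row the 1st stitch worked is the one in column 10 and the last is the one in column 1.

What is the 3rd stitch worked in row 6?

== STITCH ==
P

Derivation:
For row 6: chart row = ((6-1) mod 4) + 1 = 2; this is a WS (even) row.
Chart row 2 tiled across columns 1-10: P O K K P O K K P O
WS: work from column 10 back to column 1 (reverse the tiled row), swapping K<->P (O and / unchanged).
Row 6 as worked: O K P P O K P P O K
Counting 3 along the worked row gives P.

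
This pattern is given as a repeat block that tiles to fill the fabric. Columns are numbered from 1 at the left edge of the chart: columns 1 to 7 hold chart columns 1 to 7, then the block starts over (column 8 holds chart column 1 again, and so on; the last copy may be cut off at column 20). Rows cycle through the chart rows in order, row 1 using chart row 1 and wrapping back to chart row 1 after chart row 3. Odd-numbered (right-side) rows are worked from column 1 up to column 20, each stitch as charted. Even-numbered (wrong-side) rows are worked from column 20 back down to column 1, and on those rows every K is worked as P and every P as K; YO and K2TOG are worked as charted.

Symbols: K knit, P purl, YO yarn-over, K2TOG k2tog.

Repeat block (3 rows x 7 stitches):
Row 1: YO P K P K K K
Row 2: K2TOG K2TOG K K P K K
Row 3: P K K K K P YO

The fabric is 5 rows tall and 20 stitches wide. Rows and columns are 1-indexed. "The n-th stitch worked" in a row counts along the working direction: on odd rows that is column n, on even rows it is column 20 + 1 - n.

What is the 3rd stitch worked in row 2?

Row 2: (2-1) mod 3 = 1, so use chart row 2. Even row -> WS.
Chart row 2 tiled across columns 1-20: K2TOG K2TOG K K P K K K2TOG K2TOG K K P K K K2TOG K2TOG K K P K
WS: work from column 20 back to column 1 (reverse the tiled row), swapping K<->P (YO and K2TOG unchanged).
Row 2 as worked: P K P P K2TOG K2TOG P P K P P K2TOG K2TOG P P K P P K2TOG K2TOG
The 3rd stitch worked is P.

== STITCH ==
P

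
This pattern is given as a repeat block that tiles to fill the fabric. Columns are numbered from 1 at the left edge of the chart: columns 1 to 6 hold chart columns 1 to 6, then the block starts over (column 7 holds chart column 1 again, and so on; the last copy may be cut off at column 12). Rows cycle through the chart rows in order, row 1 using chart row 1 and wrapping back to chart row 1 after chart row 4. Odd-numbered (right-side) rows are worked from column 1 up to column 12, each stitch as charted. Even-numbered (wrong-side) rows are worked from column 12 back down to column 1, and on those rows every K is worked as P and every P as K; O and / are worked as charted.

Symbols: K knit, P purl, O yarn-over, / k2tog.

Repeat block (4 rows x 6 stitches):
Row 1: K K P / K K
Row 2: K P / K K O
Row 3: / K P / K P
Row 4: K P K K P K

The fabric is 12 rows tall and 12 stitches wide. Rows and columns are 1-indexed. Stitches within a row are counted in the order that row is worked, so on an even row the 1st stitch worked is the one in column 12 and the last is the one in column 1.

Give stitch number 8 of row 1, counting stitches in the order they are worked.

Result:
K

Derivation:
For row 1: chart row = ((1-1) mod 4) + 1 = 1; this is a RS (odd) row.
Chart row 1 tiled across columns 1-12: K K P / K K K K P / K K
RS: work column 1 to column 12, symbols as charted — the tiled row is the row as worked.
The 8th stitch worked is K.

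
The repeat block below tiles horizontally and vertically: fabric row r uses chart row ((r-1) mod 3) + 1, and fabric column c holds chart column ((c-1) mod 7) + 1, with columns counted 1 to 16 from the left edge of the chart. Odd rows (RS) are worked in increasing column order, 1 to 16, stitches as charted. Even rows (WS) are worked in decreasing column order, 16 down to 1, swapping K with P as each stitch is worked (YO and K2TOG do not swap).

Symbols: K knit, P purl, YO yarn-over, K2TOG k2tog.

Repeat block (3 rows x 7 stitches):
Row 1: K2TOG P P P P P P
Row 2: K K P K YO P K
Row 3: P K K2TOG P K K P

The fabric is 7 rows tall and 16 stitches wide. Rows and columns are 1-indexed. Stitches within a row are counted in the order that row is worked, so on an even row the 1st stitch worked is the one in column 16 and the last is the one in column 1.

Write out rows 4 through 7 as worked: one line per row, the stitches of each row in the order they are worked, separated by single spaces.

Row 4: chart row 1, WS - tiled (columns 1-16): K2TOG P P P P P P K2TOG P P P P P P K2TOG P; work from column 16 back to 1 with K<->P swapped.
Row 5: chart row 2, RS - tile across columns 1-16 and work as-is.
Row 6: chart row 3, WS - tiled (columns 1-16): P K K2TOG P K K P P K K2TOG P K K P P K; work from column 16 back to 1 with K<->P swapped.
Row 7: chart row 1, RS - tile across columns 1-16 and work as-is.

== ROWS AS WORKED ==
K K2TOG K K K K K K K2TOG K K K K K K K2TOG
K K P K YO P K K K P K YO P K K K
P K K P P K K2TOG P K K P P K K2TOG P K
K2TOG P P P P P P K2TOG P P P P P P K2TOG P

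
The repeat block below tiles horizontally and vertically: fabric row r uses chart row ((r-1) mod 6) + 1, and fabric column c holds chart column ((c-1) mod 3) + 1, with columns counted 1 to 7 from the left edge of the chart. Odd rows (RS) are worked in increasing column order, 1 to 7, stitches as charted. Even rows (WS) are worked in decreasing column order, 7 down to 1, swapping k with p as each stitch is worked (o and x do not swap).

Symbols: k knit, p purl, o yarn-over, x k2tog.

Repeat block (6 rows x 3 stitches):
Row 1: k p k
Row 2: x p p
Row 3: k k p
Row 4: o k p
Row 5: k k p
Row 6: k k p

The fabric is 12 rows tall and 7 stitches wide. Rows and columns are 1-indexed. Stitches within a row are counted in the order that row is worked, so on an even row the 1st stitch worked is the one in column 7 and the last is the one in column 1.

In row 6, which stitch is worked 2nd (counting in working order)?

Stitch:
k

Derivation:
For row 6: chart row = ((6-1) mod 6) + 1 = 6; this is a WS (even) row.
Chart row 6 tiled across columns 1-7: k k p k k p k
WS: work from column 7 back to column 1 (reverse the tiled row), swapping k<->p (o and x unchanged).
Row 6 as worked: p k p p k p p
The 2nd stitch worked is k.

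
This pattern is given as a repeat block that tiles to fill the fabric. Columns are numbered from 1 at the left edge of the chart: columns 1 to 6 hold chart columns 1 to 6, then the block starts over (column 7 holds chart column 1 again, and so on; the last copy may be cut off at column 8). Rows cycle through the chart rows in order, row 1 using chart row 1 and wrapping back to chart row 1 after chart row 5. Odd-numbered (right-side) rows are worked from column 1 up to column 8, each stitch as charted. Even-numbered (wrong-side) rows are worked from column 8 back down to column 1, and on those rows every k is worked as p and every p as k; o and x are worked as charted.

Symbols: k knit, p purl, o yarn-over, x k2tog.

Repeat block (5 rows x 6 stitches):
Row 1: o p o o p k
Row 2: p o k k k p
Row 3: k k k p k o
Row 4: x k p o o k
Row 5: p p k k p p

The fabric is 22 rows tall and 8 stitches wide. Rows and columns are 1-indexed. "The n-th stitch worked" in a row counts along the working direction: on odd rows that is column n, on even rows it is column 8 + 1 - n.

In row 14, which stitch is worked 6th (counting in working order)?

Result:
k

Derivation:
Row 14 uses chart row ((14-1) mod 5)+1 = 4. Row 14 is even, so WS.
Chart row 4 tiled across columns 1-8: x k p o o k x k
WS row: flip the tiled sequence (start at column 8) and apply k<->p; o and x stay.
Row 14 as worked: p x p o o k p x
Stitch 6 in working order -> k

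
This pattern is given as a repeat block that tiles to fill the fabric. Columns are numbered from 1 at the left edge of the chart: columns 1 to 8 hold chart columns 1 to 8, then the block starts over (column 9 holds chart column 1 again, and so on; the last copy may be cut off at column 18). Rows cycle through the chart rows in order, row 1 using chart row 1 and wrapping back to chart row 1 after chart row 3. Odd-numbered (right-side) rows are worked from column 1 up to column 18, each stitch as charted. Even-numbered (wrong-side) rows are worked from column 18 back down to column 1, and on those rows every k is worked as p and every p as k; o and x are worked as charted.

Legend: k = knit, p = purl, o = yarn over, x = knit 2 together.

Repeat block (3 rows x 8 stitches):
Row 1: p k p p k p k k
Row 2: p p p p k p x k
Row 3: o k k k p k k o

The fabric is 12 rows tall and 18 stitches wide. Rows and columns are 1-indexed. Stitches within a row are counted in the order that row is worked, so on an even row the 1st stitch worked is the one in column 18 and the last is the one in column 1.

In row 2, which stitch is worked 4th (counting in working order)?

For row 2: chart row = ((2-1) mod 3) + 1 = 2; this is a WS (even) row.
Chart row 2 tiled across columns 1-18: p p p p k p x k p p p p k p x k p p
Wrong side: read the tiled row from column 18 down to 1 and exchange k with p (leave o, x).
Row 2 as worked: k k p x k p k k k k p x k p k k k k
Counting 4 along the worked row gives x.

Stitch:
x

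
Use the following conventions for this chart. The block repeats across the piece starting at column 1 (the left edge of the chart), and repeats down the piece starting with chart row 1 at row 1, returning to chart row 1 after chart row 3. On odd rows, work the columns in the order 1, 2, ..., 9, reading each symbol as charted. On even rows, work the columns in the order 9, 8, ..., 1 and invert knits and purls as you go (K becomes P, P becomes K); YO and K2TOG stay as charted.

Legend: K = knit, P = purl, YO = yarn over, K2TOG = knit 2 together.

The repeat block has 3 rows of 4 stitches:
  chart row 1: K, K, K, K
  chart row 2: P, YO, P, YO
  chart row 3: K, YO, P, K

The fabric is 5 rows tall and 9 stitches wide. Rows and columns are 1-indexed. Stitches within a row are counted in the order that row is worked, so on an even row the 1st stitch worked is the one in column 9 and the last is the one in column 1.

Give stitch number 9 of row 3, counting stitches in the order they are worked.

Stitch:
K

Derivation:
Row 3 uses chart row ((3-1) mod 3)+1 = 3. Row 3 is odd, so RS.
Chart row 3 tiled across columns 1-9: K YO P K K YO P K K
RS row: no reversal, no swap; stitch n worked = column n.
Stitch 9 in working order -> K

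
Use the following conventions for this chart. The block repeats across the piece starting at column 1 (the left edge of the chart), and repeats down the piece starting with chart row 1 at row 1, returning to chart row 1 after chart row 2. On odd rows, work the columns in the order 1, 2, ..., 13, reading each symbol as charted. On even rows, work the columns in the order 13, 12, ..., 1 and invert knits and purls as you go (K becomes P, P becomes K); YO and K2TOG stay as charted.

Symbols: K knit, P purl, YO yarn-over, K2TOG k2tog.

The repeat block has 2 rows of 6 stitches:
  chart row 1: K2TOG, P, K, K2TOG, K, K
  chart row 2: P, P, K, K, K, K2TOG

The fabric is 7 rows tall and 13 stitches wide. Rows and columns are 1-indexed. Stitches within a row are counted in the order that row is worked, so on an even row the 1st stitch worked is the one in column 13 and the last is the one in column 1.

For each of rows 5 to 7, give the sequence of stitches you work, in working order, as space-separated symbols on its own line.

Rows as worked:
K2TOG P K K2TOG K K K2TOG P K K2TOG K K K2TOG
K K2TOG P P P K K K2TOG P P P K K
K2TOG P K K2TOG K K K2TOG P K K2TOG K K K2TOG

Derivation:
Row 5: chart row 1, RS - tile across columns 1-13 and work as-is.
Row 6: chart row 2, WS - tiled (columns 1-13): P P K K K K2TOG P P K K K K2TOG P; work from column 13 back to 1 with K<->P swapped.
Row 7: chart row 1, RS - tile across columns 1-13 and work as-is.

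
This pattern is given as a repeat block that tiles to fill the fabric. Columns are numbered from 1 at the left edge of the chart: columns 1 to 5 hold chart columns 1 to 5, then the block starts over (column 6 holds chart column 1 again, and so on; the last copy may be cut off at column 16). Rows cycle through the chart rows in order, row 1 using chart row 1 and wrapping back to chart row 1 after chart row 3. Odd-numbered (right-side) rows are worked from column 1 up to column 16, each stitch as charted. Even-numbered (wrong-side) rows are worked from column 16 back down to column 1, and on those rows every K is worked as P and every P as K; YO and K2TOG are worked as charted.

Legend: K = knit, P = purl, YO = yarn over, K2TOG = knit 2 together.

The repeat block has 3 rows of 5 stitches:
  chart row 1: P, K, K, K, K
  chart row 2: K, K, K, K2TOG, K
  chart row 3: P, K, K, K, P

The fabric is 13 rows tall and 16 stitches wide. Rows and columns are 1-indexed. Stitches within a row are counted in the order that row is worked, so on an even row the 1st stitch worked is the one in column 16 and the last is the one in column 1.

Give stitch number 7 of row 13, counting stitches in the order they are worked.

== STITCH ==
K

Derivation:
Row 13: (13-1) mod 3 = 0, so use chart row 1. Odd row -> RS.
Chart row 1 tiled across columns 1-16: P K K K K P K K K K P K K K K P
RS: work column 1 to column 16, symbols as charted — the tiled row is the row as worked.
The 7th stitch worked is K.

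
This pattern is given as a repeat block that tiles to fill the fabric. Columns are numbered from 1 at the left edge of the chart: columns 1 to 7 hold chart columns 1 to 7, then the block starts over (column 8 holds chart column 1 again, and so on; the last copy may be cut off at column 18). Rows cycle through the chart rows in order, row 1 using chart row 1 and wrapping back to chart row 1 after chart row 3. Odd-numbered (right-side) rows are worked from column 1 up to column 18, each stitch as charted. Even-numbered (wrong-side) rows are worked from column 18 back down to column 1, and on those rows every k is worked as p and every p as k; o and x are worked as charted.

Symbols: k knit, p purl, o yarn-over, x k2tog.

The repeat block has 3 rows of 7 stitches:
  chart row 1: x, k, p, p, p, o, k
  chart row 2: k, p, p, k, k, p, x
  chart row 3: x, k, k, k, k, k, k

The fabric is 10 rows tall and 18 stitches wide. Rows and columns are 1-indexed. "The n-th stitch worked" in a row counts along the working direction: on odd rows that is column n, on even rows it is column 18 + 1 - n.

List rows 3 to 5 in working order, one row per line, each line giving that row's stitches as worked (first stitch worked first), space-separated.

Row 3: chart row 3, RS - tile across columns 1-18 and work as-is.
Row 4: chart row 1, WS - tiled (columns 1-18): x k p p p o k x k p p p o k x k p p; work from column 18 back to 1 with k<->p swapped.
Row 5: chart row 2, RS - tile across columns 1-18 and work as-is.

Rows as worked:
x k k k k k k x k k k k k k x k k k
k k p x p o k k k p x p o k k k p x
k p p k k p x k p p k k p x k p p k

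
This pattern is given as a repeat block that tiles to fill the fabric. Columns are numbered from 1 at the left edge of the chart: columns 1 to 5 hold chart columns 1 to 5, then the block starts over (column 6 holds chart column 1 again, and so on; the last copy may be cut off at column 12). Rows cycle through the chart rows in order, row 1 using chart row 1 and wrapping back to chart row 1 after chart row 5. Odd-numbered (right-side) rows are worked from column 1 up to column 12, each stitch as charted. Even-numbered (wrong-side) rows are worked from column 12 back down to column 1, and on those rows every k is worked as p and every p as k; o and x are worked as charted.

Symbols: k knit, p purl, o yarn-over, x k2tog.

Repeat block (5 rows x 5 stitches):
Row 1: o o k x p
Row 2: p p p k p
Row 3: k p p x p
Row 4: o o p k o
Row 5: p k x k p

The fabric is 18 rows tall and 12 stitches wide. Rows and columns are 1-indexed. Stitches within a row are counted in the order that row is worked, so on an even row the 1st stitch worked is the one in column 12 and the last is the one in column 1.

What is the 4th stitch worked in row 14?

For row 14: chart row = ((14-1) mod 5) + 1 = 4; this is a WS (even) row.
Chart row 4 tiled across columns 1-12: o o p k o o o p k o o o
WS: work from column 12 back to column 1 (reverse the tiled row), swapping k<->p (o and x unchanged).
Row 14 as worked: o o o p k o o o p k o o
Counting 4 along the worked row gives p.

Stitch:
p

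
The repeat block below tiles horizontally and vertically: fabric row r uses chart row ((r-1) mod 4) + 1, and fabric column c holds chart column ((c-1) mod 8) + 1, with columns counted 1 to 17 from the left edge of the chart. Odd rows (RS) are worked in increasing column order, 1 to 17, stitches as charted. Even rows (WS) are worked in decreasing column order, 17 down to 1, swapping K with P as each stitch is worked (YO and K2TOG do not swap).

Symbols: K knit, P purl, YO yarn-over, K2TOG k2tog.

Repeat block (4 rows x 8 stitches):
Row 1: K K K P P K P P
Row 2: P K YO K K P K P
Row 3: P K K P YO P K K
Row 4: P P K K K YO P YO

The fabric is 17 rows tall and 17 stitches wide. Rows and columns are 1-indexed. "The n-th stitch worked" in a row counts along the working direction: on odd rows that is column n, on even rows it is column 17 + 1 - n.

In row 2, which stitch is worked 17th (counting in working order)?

Result:
K

Derivation:
Row 2: (2-1) mod 4 = 1, so use chart row 2. Even row -> WS.
Chart row 2 tiled across columns 1-17: P K YO K K P K P P K YO K K P K P P
WS row: flip the tiled sequence (start at column 17) and apply K<->P; YO and K2TOG stay.
Row 2 as worked: K K P K P P YO P K K P K P P YO P K
The 17th stitch worked is K.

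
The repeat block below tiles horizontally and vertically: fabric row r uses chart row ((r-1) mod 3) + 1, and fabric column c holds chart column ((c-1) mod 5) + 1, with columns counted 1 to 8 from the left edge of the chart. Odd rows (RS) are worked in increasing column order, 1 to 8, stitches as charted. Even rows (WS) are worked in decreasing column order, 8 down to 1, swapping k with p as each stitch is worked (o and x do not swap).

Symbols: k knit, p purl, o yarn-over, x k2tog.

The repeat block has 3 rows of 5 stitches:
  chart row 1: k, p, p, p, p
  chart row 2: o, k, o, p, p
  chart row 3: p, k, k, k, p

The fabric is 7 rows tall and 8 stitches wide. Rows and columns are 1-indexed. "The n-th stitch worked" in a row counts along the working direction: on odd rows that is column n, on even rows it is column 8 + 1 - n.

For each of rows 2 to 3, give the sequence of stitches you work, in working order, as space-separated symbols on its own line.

Row 2: chart row 2, WS - tiled (columns 1-8): o k o p p o k o; work from column 8 back to 1 with k<->p swapped.
Row 3: chart row 3, RS - tile across columns 1-8 and work as-is.

== ROWS AS WORKED ==
o p o k k o p o
p k k k p p k k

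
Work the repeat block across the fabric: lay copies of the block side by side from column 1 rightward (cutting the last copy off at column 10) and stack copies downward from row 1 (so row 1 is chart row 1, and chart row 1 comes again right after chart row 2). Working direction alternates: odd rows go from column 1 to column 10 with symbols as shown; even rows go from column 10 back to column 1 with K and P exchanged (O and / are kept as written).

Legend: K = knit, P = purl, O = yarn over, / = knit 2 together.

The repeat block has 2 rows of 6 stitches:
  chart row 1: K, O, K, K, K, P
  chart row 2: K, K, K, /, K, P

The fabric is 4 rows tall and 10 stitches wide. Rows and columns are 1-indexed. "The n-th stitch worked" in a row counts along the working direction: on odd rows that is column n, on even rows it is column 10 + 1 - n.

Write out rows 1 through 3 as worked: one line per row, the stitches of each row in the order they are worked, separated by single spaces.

Result:
K O K K K P K O K K
/ P P P K P / P P P
K O K K K P K O K K

Derivation:
Row 1: chart row 1, RS - tile across columns 1-10 and work as-is.
Row 2: chart row 2, WS - tiled (columns 1-10): K K K / K P K K K /; work from column 10 back to 1 with K<->P swapped.
Row 3: chart row 1, RS - tile across columns 1-10 and work as-is.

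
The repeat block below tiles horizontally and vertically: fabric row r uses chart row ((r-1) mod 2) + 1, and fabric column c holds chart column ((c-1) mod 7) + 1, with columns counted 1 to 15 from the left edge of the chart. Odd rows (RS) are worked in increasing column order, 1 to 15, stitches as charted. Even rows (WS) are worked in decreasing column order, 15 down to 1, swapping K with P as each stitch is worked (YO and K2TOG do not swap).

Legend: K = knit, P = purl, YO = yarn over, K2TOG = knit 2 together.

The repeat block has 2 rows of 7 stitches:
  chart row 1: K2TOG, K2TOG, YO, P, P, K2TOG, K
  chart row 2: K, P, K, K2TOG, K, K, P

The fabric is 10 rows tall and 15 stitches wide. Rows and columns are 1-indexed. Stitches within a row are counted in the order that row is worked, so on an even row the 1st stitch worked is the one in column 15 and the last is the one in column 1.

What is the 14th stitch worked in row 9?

Result:
K

Derivation:
Row 9 uses chart row ((9-1) mod 2)+1 = 1. Row 9 is odd, so RS.
Chart row 1 tiled across columns 1-15: K2TOG K2TOG YO P P K2TOG K K2TOG K2TOG YO P P K2TOG K K2TOG
RS row: no reversal, no swap; stitch n worked = column n.
Stitch 14 in working order -> K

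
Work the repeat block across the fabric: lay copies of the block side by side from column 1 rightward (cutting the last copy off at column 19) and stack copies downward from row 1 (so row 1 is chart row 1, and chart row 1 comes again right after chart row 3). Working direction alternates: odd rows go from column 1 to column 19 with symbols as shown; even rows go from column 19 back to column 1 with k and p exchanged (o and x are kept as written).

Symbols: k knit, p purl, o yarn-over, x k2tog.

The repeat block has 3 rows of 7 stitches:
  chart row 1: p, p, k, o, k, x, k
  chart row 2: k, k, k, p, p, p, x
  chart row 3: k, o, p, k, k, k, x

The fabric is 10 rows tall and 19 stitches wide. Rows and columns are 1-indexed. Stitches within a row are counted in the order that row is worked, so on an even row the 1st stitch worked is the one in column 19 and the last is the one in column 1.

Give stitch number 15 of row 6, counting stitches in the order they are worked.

Stitch:
p

Derivation:
Row 6 uses chart row ((6-1) mod 3)+1 = 3. Row 6 is even, so WS.
Chart row 3 tiled across columns 1-19: k o p k k k x k o p k k k x k o p k k
WS row: flip the tiled sequence (start at column 19) and apply k<->p; o and x stay.
Row 6 as worked: p p k o p x p p p k o p x p p p k o p
Stitch 15 in working order -> p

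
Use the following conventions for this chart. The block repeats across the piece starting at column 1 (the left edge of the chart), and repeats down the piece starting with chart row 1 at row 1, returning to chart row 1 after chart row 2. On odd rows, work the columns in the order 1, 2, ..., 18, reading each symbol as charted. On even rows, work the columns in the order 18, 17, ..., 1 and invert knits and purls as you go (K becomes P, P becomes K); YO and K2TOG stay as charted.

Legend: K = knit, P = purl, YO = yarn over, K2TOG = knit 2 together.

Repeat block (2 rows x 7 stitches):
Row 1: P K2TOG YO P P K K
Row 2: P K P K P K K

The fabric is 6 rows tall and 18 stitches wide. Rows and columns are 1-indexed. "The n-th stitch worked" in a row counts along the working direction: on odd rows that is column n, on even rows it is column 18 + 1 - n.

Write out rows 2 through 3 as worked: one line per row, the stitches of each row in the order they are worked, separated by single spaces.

Rows as worked:
P K P K P P K P K P K P P K P K P K
P K2TOG YO P P K K P K2TOG YO P P K K P K2TOG YO P

Derivation:
Row 2: chart row 2, WS - tiled (columns 1-18): P K P K P K K P K P K P K K P K P K; work from column 18 back to 1 with K<->P swapped.
Row 3: chart row 1, RS - tile across columns 1-18 and work as-is.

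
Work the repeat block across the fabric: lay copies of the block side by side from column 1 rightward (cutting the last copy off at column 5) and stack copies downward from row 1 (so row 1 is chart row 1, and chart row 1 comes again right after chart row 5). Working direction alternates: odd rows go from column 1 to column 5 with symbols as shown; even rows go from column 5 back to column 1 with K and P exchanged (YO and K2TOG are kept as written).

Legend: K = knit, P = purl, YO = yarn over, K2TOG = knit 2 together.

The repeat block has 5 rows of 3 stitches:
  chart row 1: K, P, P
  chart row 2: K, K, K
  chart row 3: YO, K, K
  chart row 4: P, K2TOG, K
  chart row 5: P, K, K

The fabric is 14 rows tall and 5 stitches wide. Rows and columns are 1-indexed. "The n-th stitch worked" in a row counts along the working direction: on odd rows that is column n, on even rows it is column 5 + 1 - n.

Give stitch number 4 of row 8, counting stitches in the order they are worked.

For row 8: chart row = ((8-1) mod 5) + 1 = 3; this is a WS (even) row.
Chart row 3 tiled across columns 1-5: YO K K YO K
Wrong side: read the tiled row from column 5 down to 1 and exchange K with P (leave YO, K2TOG).
Row 8 as worked: P YO P P YO
The 4th stitch worked is P.

== STITCH ==
P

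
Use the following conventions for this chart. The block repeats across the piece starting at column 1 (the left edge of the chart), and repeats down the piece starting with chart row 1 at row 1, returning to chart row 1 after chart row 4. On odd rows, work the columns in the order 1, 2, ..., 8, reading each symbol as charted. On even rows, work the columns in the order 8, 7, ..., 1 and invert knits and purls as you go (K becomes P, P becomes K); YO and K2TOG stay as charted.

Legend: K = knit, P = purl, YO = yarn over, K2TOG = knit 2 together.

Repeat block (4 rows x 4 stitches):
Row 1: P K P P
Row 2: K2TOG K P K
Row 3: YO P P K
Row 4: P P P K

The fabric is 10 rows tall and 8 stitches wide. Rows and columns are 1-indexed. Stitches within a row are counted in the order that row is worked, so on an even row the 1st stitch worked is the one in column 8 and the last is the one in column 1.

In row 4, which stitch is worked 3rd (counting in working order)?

Result:
K

Derivation:
For row 4: chart row = ((4-1) mod 4) + 1 = 4; this is a WS (even) row.
Chart row 4 tiled across columns 1-8: P P P K P P P K
WS row: flip the tiled sequence (start at column 8) and apply K<->P; YO and K2TOG stay.
Row 4 as worked: P K K K P K K K
Counting 3 along the worked row gives K.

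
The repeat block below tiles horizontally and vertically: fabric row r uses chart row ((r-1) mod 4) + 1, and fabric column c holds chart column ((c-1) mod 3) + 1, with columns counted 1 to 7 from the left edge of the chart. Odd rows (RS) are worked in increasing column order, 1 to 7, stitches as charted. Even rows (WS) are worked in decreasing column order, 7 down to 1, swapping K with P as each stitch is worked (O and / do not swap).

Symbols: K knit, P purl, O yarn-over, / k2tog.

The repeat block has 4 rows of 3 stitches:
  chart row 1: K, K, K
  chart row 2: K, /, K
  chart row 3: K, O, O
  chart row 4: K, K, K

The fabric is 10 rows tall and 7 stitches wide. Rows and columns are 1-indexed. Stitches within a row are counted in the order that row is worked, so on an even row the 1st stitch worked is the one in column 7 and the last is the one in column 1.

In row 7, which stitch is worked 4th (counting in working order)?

Stitch:
K

Derivation:
Row 7 uses chart row ((7-1) mod 4)+1 = 3. Row 7 is odd, so RS.
Chart row 3 tiled across columns 1-7: K O O K O O K
RS row: no reversal, no swap; stitch n worked = column n.
The 4th stitch worked is K.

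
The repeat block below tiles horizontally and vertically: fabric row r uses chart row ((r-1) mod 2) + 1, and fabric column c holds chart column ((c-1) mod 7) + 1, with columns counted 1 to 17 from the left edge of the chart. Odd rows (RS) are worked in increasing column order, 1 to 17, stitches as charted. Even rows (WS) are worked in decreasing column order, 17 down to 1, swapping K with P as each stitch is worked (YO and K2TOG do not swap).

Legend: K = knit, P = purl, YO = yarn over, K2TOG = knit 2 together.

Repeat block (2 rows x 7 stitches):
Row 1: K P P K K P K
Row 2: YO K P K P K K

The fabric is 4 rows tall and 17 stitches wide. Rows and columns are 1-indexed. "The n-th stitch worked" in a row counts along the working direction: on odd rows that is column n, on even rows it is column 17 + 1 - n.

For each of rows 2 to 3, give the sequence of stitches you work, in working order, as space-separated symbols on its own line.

Rows as worked:
K P YO P P K P K P YO P P K P K P YO
K P P K K P K K P P K K P K K P P

Derivation:
Row 2: chart row 2, WS - tiled (columns 1-17): YO K P K P K K YO K P K P K K YO K P; work from column 17 back to 1 with K<->P swapped.
Row 3: chart row 1, RS - tile across columns 1-17 and work as-is.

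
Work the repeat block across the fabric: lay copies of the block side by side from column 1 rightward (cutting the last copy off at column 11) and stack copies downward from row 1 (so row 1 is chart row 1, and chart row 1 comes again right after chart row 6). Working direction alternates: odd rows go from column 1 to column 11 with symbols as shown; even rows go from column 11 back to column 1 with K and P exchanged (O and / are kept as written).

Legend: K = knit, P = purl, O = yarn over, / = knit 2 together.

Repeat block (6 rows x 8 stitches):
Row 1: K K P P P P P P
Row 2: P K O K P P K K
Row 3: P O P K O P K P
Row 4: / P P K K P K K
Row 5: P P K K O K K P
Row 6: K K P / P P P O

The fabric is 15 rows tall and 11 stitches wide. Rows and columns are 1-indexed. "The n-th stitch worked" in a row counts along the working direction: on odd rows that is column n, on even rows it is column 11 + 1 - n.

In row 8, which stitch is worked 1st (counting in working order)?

Result:
O

Derivation:
Row 8: (8-1) mod 6 = 1, so use chart row 2. Even row -> WS.
Chart row 2 tiled across columns 1-11: P K O K P P K K P K O
WS: work from column 11 back to column 1 (reverse the tiled row), swapping K<->P (O and / unchanged).
Row 8 as worked: O P K P P K K P O P K
The 1st stitch worked is O.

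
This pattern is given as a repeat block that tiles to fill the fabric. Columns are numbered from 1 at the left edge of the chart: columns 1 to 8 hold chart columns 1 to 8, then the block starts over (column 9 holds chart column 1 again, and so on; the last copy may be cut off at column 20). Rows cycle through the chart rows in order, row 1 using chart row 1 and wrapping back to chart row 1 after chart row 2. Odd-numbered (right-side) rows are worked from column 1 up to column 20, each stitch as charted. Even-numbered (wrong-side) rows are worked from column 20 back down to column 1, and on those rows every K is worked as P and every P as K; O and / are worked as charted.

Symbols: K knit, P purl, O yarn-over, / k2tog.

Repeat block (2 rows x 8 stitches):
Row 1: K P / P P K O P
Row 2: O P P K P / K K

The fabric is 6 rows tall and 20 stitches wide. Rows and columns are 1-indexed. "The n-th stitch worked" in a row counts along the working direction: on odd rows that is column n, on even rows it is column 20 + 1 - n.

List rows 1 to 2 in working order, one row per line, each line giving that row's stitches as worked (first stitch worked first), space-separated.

Row 1: chart row 1, RS - tile across columns 1-20 and work as-is.
Row 2: chart row 2, WS - tiled (columns 1-20): O P P K P / K K O P P K P / K K O P P K; work from column 20 back to 1 with K<->P swapped.

Result:
K P / P P K O P K P / P P K O P K P / P
P K K O P P / K P K K O P P / K P K K O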